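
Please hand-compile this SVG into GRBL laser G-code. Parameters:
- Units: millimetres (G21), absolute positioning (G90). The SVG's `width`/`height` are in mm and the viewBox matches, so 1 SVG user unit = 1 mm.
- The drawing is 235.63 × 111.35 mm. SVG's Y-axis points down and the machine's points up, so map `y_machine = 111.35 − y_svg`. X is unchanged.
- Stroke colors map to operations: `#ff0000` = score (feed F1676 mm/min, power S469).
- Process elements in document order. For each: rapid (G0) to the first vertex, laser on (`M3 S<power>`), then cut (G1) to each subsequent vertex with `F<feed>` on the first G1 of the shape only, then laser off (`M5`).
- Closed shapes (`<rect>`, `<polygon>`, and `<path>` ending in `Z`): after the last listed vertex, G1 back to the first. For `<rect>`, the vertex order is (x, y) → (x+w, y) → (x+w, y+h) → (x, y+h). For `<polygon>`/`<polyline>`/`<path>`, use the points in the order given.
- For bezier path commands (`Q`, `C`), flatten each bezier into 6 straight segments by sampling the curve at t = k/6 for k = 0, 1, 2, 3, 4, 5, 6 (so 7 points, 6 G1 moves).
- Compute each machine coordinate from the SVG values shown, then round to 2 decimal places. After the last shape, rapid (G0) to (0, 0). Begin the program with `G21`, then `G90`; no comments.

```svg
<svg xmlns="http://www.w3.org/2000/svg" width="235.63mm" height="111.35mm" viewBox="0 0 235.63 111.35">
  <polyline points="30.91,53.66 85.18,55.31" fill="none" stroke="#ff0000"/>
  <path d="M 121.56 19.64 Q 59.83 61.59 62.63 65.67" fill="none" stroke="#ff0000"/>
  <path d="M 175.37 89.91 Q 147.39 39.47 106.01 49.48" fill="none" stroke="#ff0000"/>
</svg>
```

G21
G90
G0 X30.91 Y57.69
M3 S469
G1 X85.18 Y56.04 F1676
M5
G0 X121.56 Y91.71
M3 S469
G1 X102.78 Y78.78 F1676
G1 X87.58 Y67.95
G1 X75.96 Y59.23
G1 X67.93 Y52.61
G1 X63.49 Y48.09
G1 X62.63 Y45.68
M5
G0 X175.37 Y21.44
M3 S469
G1 X165.67 Y36.57 F1676
G1 X155.23 Y48.35
G1 X144.04 Y56.77
G1 X132.11 Y61.83
G1 X119.43 Y63.53
G1 X106.01 Y61.87
M5
G0 X0.00 Y0.00

viewBox `0 0 235.63 111.35` with mm width/height → 1 unit = 1 mm. Flip: y_m = 111.35 − y_svg.

**Shape 1** — `<polyline>` line segment, stroke `#ff0000` → score (S469, F1676). Machine vertices: (30.91,57.69) → (85.18,56.04). Open path.

**Shape 2** — `<path>` quadratic bezier, stroke `#ff0000` → score (S469, F1676). Control points (SVG): P0=(121.56,19.64), P1=(59.83,61.59), P2=(62.63,65.67); sampled at t=k/6. Machine vertices: (121.56,91.71) → (102.78,78.78) → (87.58,67.95) → (75.96,59.23) → (67.93,52.61) → (63.49,48.09) → (62.63,45.68). Open path.

**Shape 3** — `<path>` quadratic bezier, stroke `#ff0000` → score (S469, F1676). Control points (SVG): P0=(175.37,89.91), P1=(147.39,39.47), P2=(106.01,49.48); sampled at t=k/6. Machine vertices: (175.37,21.44) → (165.67,36.57) → (155.23,48.35) → (144.04,56.77) → (132.11,61.83) → (119.43,63.53) → (106.01,61.87). Open path.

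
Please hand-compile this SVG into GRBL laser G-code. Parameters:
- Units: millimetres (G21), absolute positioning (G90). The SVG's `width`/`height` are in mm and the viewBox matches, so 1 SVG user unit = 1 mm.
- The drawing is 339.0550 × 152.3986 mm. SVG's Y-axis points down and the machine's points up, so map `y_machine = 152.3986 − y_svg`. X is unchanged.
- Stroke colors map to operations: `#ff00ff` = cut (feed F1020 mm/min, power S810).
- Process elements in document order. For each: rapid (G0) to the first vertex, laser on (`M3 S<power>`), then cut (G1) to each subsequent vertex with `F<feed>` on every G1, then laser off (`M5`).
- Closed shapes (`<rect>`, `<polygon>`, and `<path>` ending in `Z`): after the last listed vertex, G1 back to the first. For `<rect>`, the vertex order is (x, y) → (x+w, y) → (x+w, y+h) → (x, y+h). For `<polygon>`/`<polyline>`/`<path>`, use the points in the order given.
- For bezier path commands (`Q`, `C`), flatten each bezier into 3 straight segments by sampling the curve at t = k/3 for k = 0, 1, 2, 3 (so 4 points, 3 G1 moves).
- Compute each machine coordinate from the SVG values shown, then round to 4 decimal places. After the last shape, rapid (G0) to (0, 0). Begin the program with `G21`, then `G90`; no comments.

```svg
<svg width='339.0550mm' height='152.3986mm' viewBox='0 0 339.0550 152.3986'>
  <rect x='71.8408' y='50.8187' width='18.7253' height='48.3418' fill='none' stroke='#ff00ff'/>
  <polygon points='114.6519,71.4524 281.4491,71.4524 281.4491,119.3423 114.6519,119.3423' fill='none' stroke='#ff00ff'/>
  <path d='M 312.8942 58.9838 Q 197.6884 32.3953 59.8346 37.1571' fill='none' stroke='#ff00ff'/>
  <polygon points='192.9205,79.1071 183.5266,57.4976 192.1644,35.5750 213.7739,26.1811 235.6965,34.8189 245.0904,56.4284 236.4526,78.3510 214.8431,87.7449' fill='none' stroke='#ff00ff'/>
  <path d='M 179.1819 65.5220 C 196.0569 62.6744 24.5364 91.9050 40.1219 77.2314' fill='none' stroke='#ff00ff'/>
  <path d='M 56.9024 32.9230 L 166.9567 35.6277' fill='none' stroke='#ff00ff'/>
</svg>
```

G21
G90
G0 X71.8408 Y101.5799
M3 S810
G1 X90.5661 Y101.5799 F1020
G1 X90.5661 Y53.2381 F1020
G1 X71.8408 Y53.2381 F1020
G1 X71.8408 Y101.5799 F1020
M5
G0 X114.6519 Y80.9462
M3 S810
G1 X281.4491 Y80.9462 F1020
G1 X281.4491 Y33.0563 F1020
G1 X114.6519 Y33.0563 F1020
G1 X114.6519 Y80.9462 F1020
M5
G0 X312.8942 Y93.4148
M3 S810
G1 X233.5739 Y107.6571 F1020
G1 X149.2207 Y114.9327 F1020
G1 X59.8346 Y115.2415 F1020
M5
G0 X192.9205 Y73.2915
M3 S810
G1 X183.5266 Y94.9010 F1020
G1 X192.1644 Y116.8236 F1020
G1 X213.7739 Y126.2175 F1020
G1 X235.6965 Y117.5797 F1020
G1 X245.0904 Y95.9702 F1020
G1 X236.4526 Y74.0476 F1020
G1 X214.8431 Y64.6537 F1020
G1 X192.9205 Y73.2915 F1020
M5
G0 X179.1819 Y86.8766
M3 S810
G1 X147.1659 Y81.8456 F1020
G1 X72.9976 Y72.3142 F1020
G1 X40.1219 Y75.1672 F1020
M5
G0 X56.9024 Y119.4756
M3 S810
G1 X166.9567 Y116.7709 F1020
M5
G0 X0.0000 Y0.0000

1 u = 1 mm; y_m = 152.3986 − y.

[1] `<rect>` rectangle, #ff00ff→cut S810 F1020: (71.8408,101.5799) → (90.5661,101.5799) → (90.5661,53.2381) → (71.8408,53.2381) → (71.8408,101.5799) (closed)

[2] `<polygon>` rectangle, #ff00ff→cut S810 F1020: (114.6519,80.9462) → (281.4491,80.9462) → (281.4491,33.0563) → (114.6519,33.0563) → (114.6519,80.9462) (closed)

[3] `<path>` quadratic bezier, #ff00ff→cut S810 F1020: (312.8942,93.4148) → (233.5739,107.6571) → (149.2207,114.9327) → (59.8346,115.2415)

[4] `<polygon>` regular polygon, #ff00ff→cut S810 F1020: (192.9205,73.2915) → (183.5266,94.9010) → (192.1644,116.8236) → (213.7739,126.2175) → (235.6965,117.5797) → (245.0904,95.9702) → (236.4526,74.0476) → (214.8431,64.6537) → (192.9205,73.2915) (closed)

[5] `<path>` cubic bezier, #ff00ff→cut S810 F1020: (179.1819,86.8766) → (147.1659,81.8456) → (72.9976,72.3142) → (40.1219,75.1672)

[6] `<path>` line segment, #ff00ff→cut S810 F1020: (56.9024,119.4756) → (166.9567,116.7709)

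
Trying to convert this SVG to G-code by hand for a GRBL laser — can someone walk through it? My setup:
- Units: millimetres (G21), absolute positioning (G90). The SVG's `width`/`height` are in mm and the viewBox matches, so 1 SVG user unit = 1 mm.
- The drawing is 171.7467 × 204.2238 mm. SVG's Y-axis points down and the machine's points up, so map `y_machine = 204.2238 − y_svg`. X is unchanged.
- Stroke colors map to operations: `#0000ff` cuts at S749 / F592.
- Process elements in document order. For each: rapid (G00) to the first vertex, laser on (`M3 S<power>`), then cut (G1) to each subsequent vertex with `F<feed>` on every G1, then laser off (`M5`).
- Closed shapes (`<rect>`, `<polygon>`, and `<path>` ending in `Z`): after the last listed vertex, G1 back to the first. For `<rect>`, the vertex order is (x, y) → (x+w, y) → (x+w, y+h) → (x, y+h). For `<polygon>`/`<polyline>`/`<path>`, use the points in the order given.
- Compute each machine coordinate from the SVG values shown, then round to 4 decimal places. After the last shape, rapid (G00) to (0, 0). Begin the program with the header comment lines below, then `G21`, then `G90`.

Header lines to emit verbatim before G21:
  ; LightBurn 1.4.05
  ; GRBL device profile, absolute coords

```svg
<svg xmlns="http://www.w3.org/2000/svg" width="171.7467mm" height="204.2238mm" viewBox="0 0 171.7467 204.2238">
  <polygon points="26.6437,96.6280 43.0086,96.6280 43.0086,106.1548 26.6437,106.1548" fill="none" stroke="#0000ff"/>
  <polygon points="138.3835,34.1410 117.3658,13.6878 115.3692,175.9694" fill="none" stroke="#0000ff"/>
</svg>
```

1 u = 1 mm; y_m = 204.2238 − y.

[1] `<polygon>` rectangle, #0000ff→cut S749 F592: (26.6437,107.5958) → (43.0086,107.5958) → (43.0086,98.0690) → (26.6437,98.0690) → (26.6437,107.5958) (closed)

[2] `<polygon>` closed polygon, #0000ff→cut S749 F592: (138.3835,170.0828) → (117.3658,190.5360) → (115.3692,28.2544) → (138.3835,170.0828) (closed)

; LightBurn 1.4.05
; GRBL device profile, absolute coords
G21
G90
G00 X26.6437 Y107.5958
M3 S749
G1 X43.0086 Y107.5958 F592
G1 X43.0086 Y98.0690 F592
G1 X26.6437 Y98.0690 F592
G1 X26.6437 Y107.5958 F592
M5
G00 X138.3835 Y170.0828
M3 S749
G1 X117.3658 Y190.5360 F592
G1 X115.3692 Y28.2544 F592
G1 X138.3835 Y170.0828 F592
M5
G00 X0.0000 Y0.0000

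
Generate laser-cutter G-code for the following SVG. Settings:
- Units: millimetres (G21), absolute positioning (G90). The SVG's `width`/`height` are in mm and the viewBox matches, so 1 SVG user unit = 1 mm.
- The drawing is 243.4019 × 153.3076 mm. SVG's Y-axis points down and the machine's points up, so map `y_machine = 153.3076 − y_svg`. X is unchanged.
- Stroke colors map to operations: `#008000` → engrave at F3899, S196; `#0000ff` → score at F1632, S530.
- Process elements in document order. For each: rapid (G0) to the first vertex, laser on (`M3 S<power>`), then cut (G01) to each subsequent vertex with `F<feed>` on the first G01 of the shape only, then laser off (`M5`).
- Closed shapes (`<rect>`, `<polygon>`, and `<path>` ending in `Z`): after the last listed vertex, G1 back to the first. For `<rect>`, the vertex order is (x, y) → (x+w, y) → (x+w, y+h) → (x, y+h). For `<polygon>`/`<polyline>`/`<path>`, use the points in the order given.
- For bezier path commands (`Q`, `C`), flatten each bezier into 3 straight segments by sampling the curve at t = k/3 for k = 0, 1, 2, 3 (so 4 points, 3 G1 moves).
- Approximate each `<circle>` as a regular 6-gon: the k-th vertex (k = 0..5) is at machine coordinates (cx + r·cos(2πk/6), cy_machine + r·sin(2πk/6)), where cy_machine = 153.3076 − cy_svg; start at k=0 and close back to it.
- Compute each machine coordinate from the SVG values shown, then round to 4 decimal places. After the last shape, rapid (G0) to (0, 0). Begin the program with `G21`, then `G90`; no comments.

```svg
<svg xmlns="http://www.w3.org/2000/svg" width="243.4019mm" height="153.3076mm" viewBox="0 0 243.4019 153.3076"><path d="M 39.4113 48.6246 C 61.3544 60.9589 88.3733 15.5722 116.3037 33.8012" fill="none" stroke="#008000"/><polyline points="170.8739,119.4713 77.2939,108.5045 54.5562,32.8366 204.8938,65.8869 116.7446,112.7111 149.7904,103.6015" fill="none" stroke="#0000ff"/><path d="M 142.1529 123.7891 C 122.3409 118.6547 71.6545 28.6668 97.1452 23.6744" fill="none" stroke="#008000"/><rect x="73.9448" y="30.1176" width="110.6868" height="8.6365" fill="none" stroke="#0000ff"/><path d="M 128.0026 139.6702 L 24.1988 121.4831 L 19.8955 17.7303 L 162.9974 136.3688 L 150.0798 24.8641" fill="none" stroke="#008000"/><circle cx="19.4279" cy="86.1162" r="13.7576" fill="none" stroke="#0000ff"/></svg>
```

viewBox `0 0 243.4019 153.3076` with mm width/height → 1 unit = 1 mm. Flip: y_m = 153.3076 − y_svg.

**Shape 1** — `<path>` cubic bezier, stroke `#008000` → engrave (S196, F3899). Control points (SVG): P0=(39.4113,48.6246), P1=(61.3544,60.9589), P2=(88.3733,15.5722), P3=(116.3037,33.8012); sampled at t=k/3. Machine vertices: (39.4113,104.6830) → (62.8921,107.0951) → (88.8314,121.0241) → (116.3037,119.5064). Open path.

**Shape 2** — `<polyline>` open polyline, stroke `#0000ff` → score (S530, F1632). Machine vertices: (170.8739,33.8363) → (77.2939,44.8031) → (54.5562,120.4710) → (204.8938,87.4207) → (116.7446,40.5965) → (149.7904,49.7061). Open path.

**Shape 3** — `<path>` cubic bezier, stroke `#008000` → engrave (S196, F3899). Control points (SVG): P0=(142.1529,123.7891), P1=(122.3409,118.6547), P2=(71.6545,28.6668), P3=(97.1452,23.6744); sampled at t=k/3. Machine vertices: (142.1529,29.5185) → (116.0143,56.6467) → (93.0820,102.5997) → (97.1452,129.6332). Open path.

**Shape 4** — `<rect>` rectangle, stroke `#0000ff` → score (S530, F1632). Machine vertices: (73.9448,123.1900) → (184.6316,123.1900) → (184.6316,114.5535) → (73.9448,114.5535) → (73.9448,123.1900). Closed: final G1 returns to the first vertex.

**Shape 5** — `<path>` open polyline, stroke `#008000` → engrave (S196, F3899). Machine vertices: (128.0026,13.6374) → (24.1988,31.8245) → (19.8955,135.5773) → (162.9974,16.9388) → (150.0798,128.4435). Open path.

**Shape 6** — `<circle>` circle, stroke `#0000ff` → score (S530, F1632). Machine vertices: (33.1855,67.1914) → (26.3067,79.1058) → (12.5491,79.1058) → (5.6703,67.1914) → (12.5491,55.2770) → (26.3067,55.2770) → (33.1855,67.1914). Closed: final G1 returns to the first vertex.

G21
G90
G0 X39.4113 Y104.6830
M3 S196
G01 X62.8921 Y107.0951 F3899
G01 X88.8314 Y121.0241
G01 X116.3037 Y119.5064
M5
G0 X170.8739 Y33.8363
M3 S530
G01 X77.2939 Y44.8031 F1632
G01 X54.5562 Y120.4710
G01 X204.8938 Y87.4207
G01 X116.7446 Y40.5965
G01 X149.7904 Y49.7061
M5
G0 X142.1529 Y29.5185
M3 S196
G01 X116.0143 Y56.6467 F3899
G01 X93.0820 Y102.5997
G01 X97.1452 Y129.6332
M5
G0 X73.9448 Y123.1900
M3 S530
G01 X184.6316 Y123.1900 F1632
G01 X184.6316 Y114.5535
G01 X73.9448 Y114.5535
G01 X73.9448 Y123.1900
M5
G0 X128.0026 Y13.6374
M3 S196
G01 X24.1988 Y31.8245 F3899
G01 X19.8955 Y135.5773
G01 X162.9974 Y16.9388
G01 X150.0798 Y128.4435
M5
G0 X33.1855 Y67.1914
M3 S530
G01 X26.3067 Y79.1058 F1632
G01 X12.5491 Y79.1058
G01 X5.6703 Y67.1914
G01 X12.5491 Y55.2770
G01 X26.3067 Y55.2770
G01 X33.1855 Y67.1914
M5
G0 X0.0000 Y0.0000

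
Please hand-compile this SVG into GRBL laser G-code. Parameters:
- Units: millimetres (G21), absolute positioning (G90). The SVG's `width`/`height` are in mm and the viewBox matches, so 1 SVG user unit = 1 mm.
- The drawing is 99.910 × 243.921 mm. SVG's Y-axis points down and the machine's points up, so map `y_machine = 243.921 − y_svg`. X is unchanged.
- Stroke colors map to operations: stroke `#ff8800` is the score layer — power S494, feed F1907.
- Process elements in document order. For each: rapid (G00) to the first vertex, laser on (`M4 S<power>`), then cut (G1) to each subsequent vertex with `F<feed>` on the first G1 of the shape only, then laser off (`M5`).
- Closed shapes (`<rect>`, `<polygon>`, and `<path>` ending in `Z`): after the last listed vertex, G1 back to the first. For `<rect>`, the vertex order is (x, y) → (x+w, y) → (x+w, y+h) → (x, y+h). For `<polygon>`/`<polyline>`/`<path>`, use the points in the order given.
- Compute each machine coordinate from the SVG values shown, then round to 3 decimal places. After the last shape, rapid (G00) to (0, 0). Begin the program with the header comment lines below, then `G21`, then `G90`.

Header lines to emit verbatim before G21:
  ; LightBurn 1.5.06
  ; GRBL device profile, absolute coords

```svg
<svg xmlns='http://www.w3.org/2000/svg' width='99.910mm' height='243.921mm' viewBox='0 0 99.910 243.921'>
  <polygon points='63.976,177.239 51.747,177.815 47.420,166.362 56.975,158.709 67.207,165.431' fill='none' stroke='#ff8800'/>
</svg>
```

viewBox `0 0 99.910 243.921` with mm width/height → 1 unit = 1 mm. Flip: y_m = 243.921 − y_svg.

**Shape 1** — `<polygon>` regular polygon, stroke `#ff8800` → score (S494, F1907). Machine vertices: (63.976,66.682) → (51.747,66.106) → (47.420,77.559) → (56.975,85.212) → (67.207,78.490) → (63.976,66.682). Closed: final G1 returns to the first vertex.

; LightBurn 1.5.06
; GRBL device profile, absolute coords
G21
G90
G00 X63.976 Y66.682
M4 S494
G1 X51.747 Y66.106 F1907
G1 X47.420 Y77.559
G1 X56.975 Y85.212
G1 X67.207 Y78.490
G1 X63.976 Y66.682
M5
G00 X0.000 Y0.000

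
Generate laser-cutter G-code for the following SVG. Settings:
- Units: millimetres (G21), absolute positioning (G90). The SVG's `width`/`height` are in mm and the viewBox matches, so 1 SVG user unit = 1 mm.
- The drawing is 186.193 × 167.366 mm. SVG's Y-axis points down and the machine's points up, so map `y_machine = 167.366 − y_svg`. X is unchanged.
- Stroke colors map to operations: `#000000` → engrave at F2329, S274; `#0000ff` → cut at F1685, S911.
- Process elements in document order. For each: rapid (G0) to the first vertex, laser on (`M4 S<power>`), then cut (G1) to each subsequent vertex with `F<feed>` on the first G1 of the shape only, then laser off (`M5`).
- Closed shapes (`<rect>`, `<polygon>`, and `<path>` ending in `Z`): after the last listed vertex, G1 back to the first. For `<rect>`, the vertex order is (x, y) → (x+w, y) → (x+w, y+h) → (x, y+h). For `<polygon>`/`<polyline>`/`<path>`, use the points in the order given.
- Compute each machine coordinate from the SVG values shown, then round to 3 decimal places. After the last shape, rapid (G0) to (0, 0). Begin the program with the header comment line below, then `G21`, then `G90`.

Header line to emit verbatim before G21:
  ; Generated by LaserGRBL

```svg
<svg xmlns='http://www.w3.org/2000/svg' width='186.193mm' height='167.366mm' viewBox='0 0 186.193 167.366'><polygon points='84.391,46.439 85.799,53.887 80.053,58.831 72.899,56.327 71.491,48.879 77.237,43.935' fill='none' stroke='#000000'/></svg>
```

; Generated by LaserGRBL
G21
G90
G0 X84.391 Y120.927
M4 S274
G1 X85.799 Y113.479 F2329
G1 X80.053 Y108.535
G1 X72.899 Y111.039
G1 X71.491 Y118.487
G1 X77.237 Y123.431
G1 X84.391 Y120.927
M5
G0 X0.000 Y0.000

Since the viewBox matches the mm dimensions, user units are millimetres directly. The only transform is the Y-flip y_m = 167.366 − y_svg.

Shape 1 is a regular polygon drawn with `<polygon>`. Its stroke #000000 means engrave at S274, F2329. After flipping Y the toolpath is (84.391,120.927) → (85.799,113.479) → (80.053,108.535) → (72.899,111.039) → (71.491,118.487) → (77.237,123.431) → (84.391,120.927), returning to the start.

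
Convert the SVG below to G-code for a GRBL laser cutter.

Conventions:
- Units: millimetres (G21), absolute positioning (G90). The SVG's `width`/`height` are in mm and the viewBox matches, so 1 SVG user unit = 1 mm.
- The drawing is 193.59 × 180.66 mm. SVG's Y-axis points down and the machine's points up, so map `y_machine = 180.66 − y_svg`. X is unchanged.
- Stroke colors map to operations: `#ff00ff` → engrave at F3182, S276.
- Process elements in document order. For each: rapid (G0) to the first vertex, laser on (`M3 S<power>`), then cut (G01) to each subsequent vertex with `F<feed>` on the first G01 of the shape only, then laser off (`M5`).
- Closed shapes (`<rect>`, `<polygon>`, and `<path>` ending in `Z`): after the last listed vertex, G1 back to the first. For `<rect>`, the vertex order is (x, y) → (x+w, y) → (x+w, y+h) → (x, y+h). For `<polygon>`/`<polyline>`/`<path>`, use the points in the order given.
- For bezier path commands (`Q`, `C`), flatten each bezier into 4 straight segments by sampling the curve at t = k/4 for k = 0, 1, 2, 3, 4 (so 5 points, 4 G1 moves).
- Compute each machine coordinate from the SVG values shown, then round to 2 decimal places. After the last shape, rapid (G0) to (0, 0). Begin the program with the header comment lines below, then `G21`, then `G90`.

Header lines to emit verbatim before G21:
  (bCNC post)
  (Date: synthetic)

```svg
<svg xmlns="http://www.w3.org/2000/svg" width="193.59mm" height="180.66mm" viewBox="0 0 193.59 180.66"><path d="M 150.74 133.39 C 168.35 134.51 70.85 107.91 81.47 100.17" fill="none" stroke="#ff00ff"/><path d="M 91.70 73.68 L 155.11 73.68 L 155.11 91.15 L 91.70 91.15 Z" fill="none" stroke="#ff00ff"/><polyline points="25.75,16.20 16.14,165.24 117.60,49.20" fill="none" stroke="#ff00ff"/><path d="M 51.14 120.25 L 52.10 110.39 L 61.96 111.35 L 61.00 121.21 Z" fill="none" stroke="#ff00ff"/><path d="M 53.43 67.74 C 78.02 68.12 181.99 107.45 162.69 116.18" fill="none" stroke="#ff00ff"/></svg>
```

1 u = 1 mm; y_m = 180.66 − y.

[1] `<path>` cubic bezier, #ff00ff→engrave S276 F3182: (150.74,47.27) → (145.85,50.90) → (118.73,60.56) → (90.29,71.88) → (81.47,80.49)

[2] `<path>` rectangle, #ff00ff→engrave S276 F3182: (91.70,106.98) → (155.11,106.98) → (155.11,89.51) → (91.70,89.51) → (91.70,106.98) (closed)

[3] `<polyline>` open polyline, #ff00ff→engrave S276 F3182: (25.75,164.46) → (16.14,15.42) → (117.60,131.46)

[4] `<path>` regular polygon, #ff00ff→engrave S276 F3182: (51.14,60.41) → (52.10,70.27) → (61.96,69.31) → (61.00,59.45) → (51.14,60.41) (closed)

[5] `<path>` cubic bezier, #ff00ff→engrave S276 F3182: (53.43,112.92) → (83.59,106.42) → (124.52,91.83) → (157.22,75.68) → (162.69,64.48)

(bCNC post)
(Date: synthetic)
G21
G90
G0 X150.74 Y47.27
M3 S276
G01 X145.85 Y50.90 F3182
G01 X118.73 Y60.56
G01 X90.29 Y71.88
G01 X81.47 Y80.49
M5
G0 X91.70 Y106.98
M3 S276
G01 X155.11 Y106.98 F3182
G01 X155.11 Y89.51
G01 X91.70 Y89.51
G01 X91.70 Y106.98
M5
G0 X25.75 Y164.46
M3 S276
G01 X16.14 Y15.42 F3182
G01 X117.60 Y131.46
M5
G0 X51.14 Y60.41
M3 S276
G01 X52.10 Y70.27 F3182
G01 X61.96 Y69.31
G01 X61.00 Y59.45
G01 X51.14 Y60.41
M5
G0 X53.43 Y112.92
M3 S276
G01 X83.59 Y106.42 F3182
G01 X124.52 Y91.83
G01 X157.22 Y75.68
G01 X162.69 Y64.48
M5
G0 X0.00 Y0.00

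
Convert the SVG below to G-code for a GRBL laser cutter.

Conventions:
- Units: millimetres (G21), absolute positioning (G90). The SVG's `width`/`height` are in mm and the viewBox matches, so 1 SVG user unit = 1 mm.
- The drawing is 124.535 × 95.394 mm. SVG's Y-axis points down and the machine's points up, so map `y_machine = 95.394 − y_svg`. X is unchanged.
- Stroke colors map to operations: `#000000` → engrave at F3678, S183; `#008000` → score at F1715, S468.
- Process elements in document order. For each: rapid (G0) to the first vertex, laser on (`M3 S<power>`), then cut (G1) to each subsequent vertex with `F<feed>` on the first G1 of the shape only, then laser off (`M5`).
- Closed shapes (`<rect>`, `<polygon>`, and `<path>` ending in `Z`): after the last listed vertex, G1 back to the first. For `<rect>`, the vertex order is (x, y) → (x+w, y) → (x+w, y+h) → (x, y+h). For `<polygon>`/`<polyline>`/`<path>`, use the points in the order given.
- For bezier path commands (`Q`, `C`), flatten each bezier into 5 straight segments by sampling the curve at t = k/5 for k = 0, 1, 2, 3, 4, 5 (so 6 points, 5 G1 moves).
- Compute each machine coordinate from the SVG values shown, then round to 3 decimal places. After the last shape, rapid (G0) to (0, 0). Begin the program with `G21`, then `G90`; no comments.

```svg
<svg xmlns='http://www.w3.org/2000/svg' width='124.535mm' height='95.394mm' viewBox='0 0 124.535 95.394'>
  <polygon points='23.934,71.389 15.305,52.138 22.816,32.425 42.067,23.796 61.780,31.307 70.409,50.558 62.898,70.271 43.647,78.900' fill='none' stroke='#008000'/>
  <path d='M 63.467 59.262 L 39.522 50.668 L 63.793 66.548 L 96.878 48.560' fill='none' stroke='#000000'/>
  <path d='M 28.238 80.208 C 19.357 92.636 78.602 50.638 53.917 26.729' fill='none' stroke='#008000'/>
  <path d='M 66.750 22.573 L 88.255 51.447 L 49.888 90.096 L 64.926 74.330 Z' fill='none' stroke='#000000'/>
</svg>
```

viewBox `0 0 124.535 95.394` with mm width/height → 1 unit = 1 mm. Flip: y_m = 95.394 − y_svg.

**Shape 1** — `<polygon>` regular polygon, stroke `#008000` → score (S468, F1715). Machine vertices: (23.934,24.005) → (15.305,43.256) → (22.816,62.969) → (42.067,71.598) → (61.780,64.087) → (70.409,44.836) → (62.898,25.123) → (43.647,16.494) → (23.934,24.005). Closed: final G1 returns to the first vertex.

**Shape 2** — `<path>` open polyline, stroke `#000000` → engrave (S183, F3678). Machine vertices: (63.467,36.132) → (39.522,44.726) → (63.793,28.846) → (96.878,46.834). Open path.

**Shape 3** — `<path>` cubic bezier, stroke `#008000` → score (S468, F1715). Control points (SVG): P0=(28.238,80.208), P1=(19.357,92.636), P2=(78.602,50.638), P3=(53.917,26.729); sampled at t=k/5. Machine vertices: (28.238,15.186) → (29.868,13.680) → (40.550,21.756) → (52.984,35.932) → (59.873,52.729) → (53.917,68.665). Open path.

**Shape 4** — `<path>` closed polygon, stroke `#000000` → engrave (S183, F3678). Machine vertices: (66.750,72.821) → (88.255,43.947) → (49.888,5.298) → (64.926,21.064) → (66.750,72.821). Closed: final G1 returns to the first vertex.

G21
G90
G0 X23.934 Y24.005
M3 S468
G1 X15.305 Y43.256 F1715
G1 X22.816 Y62.969
G1 X42.067 Y71.598
G1 X61.780 Y64.087
G1 X70.409 Y44.836
G1 X62.898 Y25.123
G1 X43.647 Y16.494
G1 X23.934 Y24.005
M5
G0 X63.467 Y36.132
M3 S183
G1 X39.522 Y44.726 F3678
G1 X63.793 Y28.846
G1 X96.878 Y46.834
M5
G0 X28.238 Y15.186
M3 S468
G1 X29.868 Y13.680 F1715
G1 X40.550 Y21.756
G1 X52.984 Y35.932
G1 X59.873 Y52.729
G1 X53.917 Y68.665
M5
G0 X66.750 Y72.821
M3 S183
G1 X88.255 Y43.947 F3678
G1 X49.888 Y5.298
G1 X64.926 Y21.064
G1 X66.750 Y72.821
M5
G0 X0.000 Y0.000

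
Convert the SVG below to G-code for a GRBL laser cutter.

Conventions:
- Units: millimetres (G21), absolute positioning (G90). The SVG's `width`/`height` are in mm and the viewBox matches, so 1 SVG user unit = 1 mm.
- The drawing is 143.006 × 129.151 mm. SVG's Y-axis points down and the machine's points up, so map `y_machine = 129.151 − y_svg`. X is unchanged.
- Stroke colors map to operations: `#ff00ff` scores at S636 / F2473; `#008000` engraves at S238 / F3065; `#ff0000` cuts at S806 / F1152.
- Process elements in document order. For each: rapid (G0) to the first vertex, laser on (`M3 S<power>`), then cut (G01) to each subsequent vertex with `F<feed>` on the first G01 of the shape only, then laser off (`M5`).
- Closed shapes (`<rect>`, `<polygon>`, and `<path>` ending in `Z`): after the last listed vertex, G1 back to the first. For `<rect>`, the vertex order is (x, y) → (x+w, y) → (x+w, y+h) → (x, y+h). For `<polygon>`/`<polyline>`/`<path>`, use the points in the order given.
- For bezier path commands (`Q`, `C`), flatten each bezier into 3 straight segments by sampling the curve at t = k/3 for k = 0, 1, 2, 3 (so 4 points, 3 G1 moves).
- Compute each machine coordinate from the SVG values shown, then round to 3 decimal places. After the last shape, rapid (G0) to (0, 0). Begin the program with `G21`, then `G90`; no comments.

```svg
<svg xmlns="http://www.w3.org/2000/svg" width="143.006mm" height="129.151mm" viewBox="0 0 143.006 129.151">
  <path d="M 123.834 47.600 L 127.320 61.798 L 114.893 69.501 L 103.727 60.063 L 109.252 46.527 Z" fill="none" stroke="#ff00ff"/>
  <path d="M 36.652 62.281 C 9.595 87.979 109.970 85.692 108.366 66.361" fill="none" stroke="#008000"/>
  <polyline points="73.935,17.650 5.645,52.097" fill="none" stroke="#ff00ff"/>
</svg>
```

viewBox `0 0 143.006 129.151` with mm width/height → 1 unit = 1 mm. Flip: y_m = 129.151 − y_svg.

**Shape 1** — `<path>` regular polygon, stroke `#ff00ff` → score (S636, F2473). Machine vertices: (123.834,81.551) → (127.320,67.353) → (114.893,59.650) → (103.727,69.088) → (109.252,82.624) → (123.834,81.551). Closed: final G1 returns to the first vertex.

**Shape 2** — `<path>` cubic bezier, stroke `#008000` → engrave (S238, F3065). Control points (SVG): P0=(36.652,62.281), P1=(9.595,87.979), P2=(109.970,85.692), P3=(108.366,66.361); sampled at t=k/3. Machine vertices: (36.652,66.870) → (43.576,50.095) → (84.474,49.546) → (108.366,62.790). Open path.

**Shape 3** — `<polyline>` line segment, stroke `#ff00ff` → score (S636, F2473). Machine vertices: (73.935,111.501) → (5.645,77.054). Open path.

G21
G90
G0 X123.834 Y81.551
M3 S636
G01 X127.320 Y67.353 F2473
G01 X114.893 Y59.650
G01 X103.727 Y69.088
G01 X109.252 Y82.624
G01 X123.834 Y81.551
M5
G0 X36.652 Y66.870
M3 S238
G01 X43.576 Y50.095 F3065
G01 X84.474 Y49.546
G01 X108.366 Y62.790
M5
G0 X73.935 Y111.501
M3 S636
G01 X5.645 Y77.054 F2473
M5
G0 X0.000 Y0.000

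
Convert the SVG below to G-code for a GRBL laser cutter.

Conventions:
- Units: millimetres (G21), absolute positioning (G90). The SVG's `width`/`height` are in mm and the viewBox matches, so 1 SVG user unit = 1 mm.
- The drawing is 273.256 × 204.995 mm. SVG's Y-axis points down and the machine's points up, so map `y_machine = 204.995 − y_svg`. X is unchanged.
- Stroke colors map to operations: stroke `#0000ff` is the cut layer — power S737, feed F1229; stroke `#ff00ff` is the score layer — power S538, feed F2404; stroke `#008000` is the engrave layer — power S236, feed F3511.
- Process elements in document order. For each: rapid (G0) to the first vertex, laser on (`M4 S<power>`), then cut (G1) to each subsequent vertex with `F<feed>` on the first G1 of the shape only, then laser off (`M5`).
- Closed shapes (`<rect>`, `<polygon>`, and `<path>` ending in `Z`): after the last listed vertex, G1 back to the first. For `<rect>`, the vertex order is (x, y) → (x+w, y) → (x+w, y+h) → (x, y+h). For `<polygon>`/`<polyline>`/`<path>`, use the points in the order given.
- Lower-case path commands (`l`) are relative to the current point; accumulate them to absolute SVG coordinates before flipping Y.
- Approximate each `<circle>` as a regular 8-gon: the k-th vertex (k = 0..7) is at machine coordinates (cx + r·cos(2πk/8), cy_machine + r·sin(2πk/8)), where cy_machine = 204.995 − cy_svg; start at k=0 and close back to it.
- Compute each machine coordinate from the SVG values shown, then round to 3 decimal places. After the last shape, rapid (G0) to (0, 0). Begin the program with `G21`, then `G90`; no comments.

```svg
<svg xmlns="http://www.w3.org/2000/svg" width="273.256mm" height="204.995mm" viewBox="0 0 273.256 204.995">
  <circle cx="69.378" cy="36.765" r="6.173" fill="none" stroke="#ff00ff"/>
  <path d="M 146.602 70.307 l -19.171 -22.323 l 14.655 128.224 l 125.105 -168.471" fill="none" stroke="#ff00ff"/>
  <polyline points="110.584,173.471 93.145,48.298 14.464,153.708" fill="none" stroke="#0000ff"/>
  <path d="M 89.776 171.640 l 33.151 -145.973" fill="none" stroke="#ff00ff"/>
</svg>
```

G21
G90
G0 X75.551 Y168.230
M4 S538
G1 X73.743 Y172.595 F2404
G1 X69.378 Y174.403
G1 X65.013 Y172.595
G1 X63.205 Y168.230
G1 X65.013 Y163.865
G1 X69.378 Y162.057
G1 X73.743 Y163.865
G1 X75.551 Y168.230
M5
G0 X146.602 Y134.688
M4 S538
G1 X127.431 Y157.011 F2404
G1 X142.086 Y28.787
G1 X267.191 Y197.258
M5
G0 X110.584 Y31.524
M4 S737
G1 X93.145 Y156.697 F1229
G1 X14.464 Y51.287
M5
G0 X89.776 Y33.355
M4 S538
G1 X122.927 Y179.328 F2404
M5
G0 X0.000 Y0.000

Since the viewBox matches the mm dimensions, user units are millimetres directly. The only transform is the Y-flip y_m = 204.995 − y_svg.

Shape 1 is a circle drawn with `<circle>`. Its stroke #ff00ff means score at S538, F2404. After flipping Y the toolpath is (75.551,168.230) → (73.743,172.595) → (69.378,174.403) → (65.013,172.595) → (63.205,168.230) → (65.013,163.865) → (69.378,162.057) → (73.743,163.865) → (75.551,168.230), returning to the start.

Shape 2 is a open polyline drawn with `<path>`. Its stroke #ff00ff means score at S538, F2404. After flipping Y the toolpath is (146.602,134.688) → (127.431,157.011) → (142.086,28.787) → (267.191,197.258).

Shape 3 is a open polyline drawn with `<polyline>`. Its stroke #0000ff means cut at S737, F1229. After flipping Y the toolpath is (110.584,31.524) → (93.145,156.697) → (14.464,51.287).

Shape 4 is a line segment drawn with `<path>`. Its stroke #ff00ff means score at S538, F2404. After flipping Y the toolpath is (89.776,33.355) → (122.927,179.328).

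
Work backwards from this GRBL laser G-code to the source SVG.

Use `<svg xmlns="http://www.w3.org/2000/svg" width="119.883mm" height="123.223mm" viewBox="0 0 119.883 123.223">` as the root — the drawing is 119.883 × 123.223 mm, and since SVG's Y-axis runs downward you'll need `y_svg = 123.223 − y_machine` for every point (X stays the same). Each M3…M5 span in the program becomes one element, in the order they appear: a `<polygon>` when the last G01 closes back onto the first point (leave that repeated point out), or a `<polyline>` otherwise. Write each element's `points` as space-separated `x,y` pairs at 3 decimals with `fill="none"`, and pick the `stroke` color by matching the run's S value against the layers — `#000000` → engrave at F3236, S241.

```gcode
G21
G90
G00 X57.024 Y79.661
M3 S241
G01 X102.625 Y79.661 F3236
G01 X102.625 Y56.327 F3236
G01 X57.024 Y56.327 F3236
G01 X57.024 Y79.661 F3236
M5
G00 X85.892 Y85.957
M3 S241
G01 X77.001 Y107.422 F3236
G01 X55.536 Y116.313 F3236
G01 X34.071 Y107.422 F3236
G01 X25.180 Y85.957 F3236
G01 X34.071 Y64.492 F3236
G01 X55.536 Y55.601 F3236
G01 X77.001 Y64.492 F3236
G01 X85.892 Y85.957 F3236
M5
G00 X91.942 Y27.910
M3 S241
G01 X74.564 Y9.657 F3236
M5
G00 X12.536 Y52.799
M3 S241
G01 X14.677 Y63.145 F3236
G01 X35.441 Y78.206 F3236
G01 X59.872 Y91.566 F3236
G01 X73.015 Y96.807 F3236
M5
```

<svg xmlns="http://www.w3.org/2000/svg" width="119.883mm" height="123.223mm" viewBox="0 0 119.883 123.223">
  <polygon points="57.024,43.562 102.625,43.562 102.625,66.896 57.024,66.896" fill="none" stroke="#000000"/>
  <polygon points="85.892,37.266 77.001,15.801 55.536,6.910 34.071,15.801 25.180,37.266 34.071,58.731 55.536,67.622 77.001,58.731" fill="none" stroke="#000000"/>
  <polyline points="91.942,95.313 74.564,113.566" fill="none" stroke="#000000"/>
  <polyline points="12.536,70.424 14.677,60.078 35.441,45.017 59.872,31.657 73.015,26.416" fill="none" stroke="#000000"/>
</svg>

y_svg = 123.223 − y_m. Every run uses S241, so all elements get stroke `#000000` (engrave).

[1] closed run; points: 57.024,43.562 102.625,43.562 102.625,66.896 57.024,66.896

[2] closed run; points: 85.892,37.266 77.001,15.801 55.536,6.910 34.071,15.801 25.180,37.266 34.071,58.731 55.536,67.622 77.001,58.731

[3] open run; points: 91.942,95.313 74.564,113.566

[4] open run; points: 12.536,70.424 14.677,60.078 35.441,45.017 59.872,31.657 73.015,26.416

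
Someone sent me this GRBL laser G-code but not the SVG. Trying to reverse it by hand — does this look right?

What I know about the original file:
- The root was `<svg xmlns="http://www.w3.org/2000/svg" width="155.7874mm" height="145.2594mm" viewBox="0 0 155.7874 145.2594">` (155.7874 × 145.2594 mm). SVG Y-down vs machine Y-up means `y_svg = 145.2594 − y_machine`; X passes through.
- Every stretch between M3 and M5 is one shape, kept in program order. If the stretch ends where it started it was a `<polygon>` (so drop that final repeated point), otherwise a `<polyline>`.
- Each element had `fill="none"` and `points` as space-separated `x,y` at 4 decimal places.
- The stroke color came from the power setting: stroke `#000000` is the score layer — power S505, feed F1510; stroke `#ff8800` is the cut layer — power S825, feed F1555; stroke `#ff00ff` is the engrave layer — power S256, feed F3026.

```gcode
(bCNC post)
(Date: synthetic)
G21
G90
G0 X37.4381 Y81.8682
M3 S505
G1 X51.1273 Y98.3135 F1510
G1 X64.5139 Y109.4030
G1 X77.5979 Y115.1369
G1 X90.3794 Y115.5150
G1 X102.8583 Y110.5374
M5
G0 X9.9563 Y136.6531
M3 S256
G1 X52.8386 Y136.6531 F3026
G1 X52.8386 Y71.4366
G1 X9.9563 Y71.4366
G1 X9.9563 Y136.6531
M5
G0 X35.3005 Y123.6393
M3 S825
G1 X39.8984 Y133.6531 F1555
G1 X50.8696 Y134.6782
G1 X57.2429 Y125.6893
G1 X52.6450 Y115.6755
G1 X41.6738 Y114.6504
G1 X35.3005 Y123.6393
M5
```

Each laser-on run becomes one SVG element. Flip Y back into SVG space with y_svg = 145.2594 − y_machine.

Run 1: power S505 maps to stroke `#000000` (score). The run is open, so emit a `<polyline>` with points (Y-flipped): 37.4381,63.3912 51.1273,46.9459 64.5139,35.8564 77.5979,30.1225 90.3794,29.7444 102.8583,34.7220.

Run 2: power S256 maps to stroke `#ff00ff` (engrave). The run returns to its start, so emit a `<polygon>` with points (Y-flipped): 9.9563,8.6063 52.8386,8.6063 52.8386,73.8228 9.9563,73.8228.

Run 3: power S825 maps to stroke `#ff8800` (cut). The run returns to its start, so emit a `<polygon>` with points (Y-flipped): 35.3005,21.6201 39.8984,11.6063 50.8696,10.5812 57.2429,19.5701 52.6450,29.5839 41.6738,30.6090.

<svg xmlns="http://www.w3.org/2000/svg" width="155.7874mm" height="145.2594mm" viewBox="0 0 155.7874 145.2594">
  <polyline points="37.4381,63.3912 51.1273,46.9459 64.5139,35.8564 77.5979,30.1225 90.3794,29.7444 102.8583,34.7220" fill="none" stroke="#000000"/>
  <polygon points="9.9563,8.6063 52.8386,8.6063 52.8386,73.8228 9.9563,73.8228" fill="none" stroke="#ff00ff"/>
  <polygon points="35.3005,21.6201 39.8984,11.6063 50.8696,10.5812 57.2429,19.5701 52.6450,29.5839 41.6738,30.6090" fill="none" stroke="#ff8800"/>
</svg>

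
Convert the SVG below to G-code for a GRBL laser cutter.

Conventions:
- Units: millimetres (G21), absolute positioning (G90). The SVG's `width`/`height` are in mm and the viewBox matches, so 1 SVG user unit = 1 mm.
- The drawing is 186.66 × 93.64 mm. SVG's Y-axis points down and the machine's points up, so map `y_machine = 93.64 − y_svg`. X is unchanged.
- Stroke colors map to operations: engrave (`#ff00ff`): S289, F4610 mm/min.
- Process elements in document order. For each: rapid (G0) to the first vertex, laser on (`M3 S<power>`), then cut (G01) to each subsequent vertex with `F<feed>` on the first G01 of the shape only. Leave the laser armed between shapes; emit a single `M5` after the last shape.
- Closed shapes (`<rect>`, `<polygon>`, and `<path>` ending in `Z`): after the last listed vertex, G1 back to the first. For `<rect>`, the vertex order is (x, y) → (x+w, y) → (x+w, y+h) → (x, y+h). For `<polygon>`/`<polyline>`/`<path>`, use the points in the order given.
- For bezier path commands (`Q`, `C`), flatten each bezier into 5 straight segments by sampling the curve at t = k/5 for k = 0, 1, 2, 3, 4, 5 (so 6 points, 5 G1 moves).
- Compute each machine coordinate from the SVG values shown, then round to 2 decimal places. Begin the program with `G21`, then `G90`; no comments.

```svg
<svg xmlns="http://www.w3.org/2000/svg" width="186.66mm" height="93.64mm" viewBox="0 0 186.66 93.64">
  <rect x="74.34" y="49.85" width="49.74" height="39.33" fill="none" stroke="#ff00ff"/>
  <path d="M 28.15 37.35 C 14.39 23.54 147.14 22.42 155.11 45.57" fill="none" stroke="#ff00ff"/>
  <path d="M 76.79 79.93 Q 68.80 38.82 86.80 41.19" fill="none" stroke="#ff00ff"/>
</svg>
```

1 u = 1 mm; y_m = 93.64 − y.

[1] `<rect>` rectangle, #ff00ff→engrave S289 F4610: (74.34,43.79) → (124.08,43.79) → (124.08,4.46) → (74.34,4.46) → (74.34,43.79) (closed)

[2] `<path>` cubic bezier, #ff00ff→engrave S289 F4610: (28.15,56.29) → (35.30,62.96) → (64.60,66.03) → (103.01,64.94) → (137.52,59.14) → (155.11,48.07)

[3] `<path>` quadratic bezier, #ff00ff→engrave S289 F4610: (76.79,13.71) → (74.63,28.41) → (74.56,39.64) → (76.56,47.39) → (80.64,51.66) → (86.80,52.45)

G21
G90
G0 X74.34 Y43.79
M3 S289
G01 X124.08 Y43.79 F4610
G01 X124.08 Y4.46
G01 X74.34 Y4.46
G01 X74.34 Y43.79
G0 X28.15 Y56.29
M3 S289
G01 X35.30 Y62.96 F4610
G01 X64.60 Y66.03
G01 X103.01 Y64.94
G01 X137.52 Y59.14
G01 X155.11 Y48.07
G0 X76.79 Y13.71
M3 S289
G01 X74.63 Y28.41 F4610
G01 X74.56 Y39.64
G01 X76.56 Y47.39
G01 X80.64 Y51.66
G01 X86.80 Y52.45
M5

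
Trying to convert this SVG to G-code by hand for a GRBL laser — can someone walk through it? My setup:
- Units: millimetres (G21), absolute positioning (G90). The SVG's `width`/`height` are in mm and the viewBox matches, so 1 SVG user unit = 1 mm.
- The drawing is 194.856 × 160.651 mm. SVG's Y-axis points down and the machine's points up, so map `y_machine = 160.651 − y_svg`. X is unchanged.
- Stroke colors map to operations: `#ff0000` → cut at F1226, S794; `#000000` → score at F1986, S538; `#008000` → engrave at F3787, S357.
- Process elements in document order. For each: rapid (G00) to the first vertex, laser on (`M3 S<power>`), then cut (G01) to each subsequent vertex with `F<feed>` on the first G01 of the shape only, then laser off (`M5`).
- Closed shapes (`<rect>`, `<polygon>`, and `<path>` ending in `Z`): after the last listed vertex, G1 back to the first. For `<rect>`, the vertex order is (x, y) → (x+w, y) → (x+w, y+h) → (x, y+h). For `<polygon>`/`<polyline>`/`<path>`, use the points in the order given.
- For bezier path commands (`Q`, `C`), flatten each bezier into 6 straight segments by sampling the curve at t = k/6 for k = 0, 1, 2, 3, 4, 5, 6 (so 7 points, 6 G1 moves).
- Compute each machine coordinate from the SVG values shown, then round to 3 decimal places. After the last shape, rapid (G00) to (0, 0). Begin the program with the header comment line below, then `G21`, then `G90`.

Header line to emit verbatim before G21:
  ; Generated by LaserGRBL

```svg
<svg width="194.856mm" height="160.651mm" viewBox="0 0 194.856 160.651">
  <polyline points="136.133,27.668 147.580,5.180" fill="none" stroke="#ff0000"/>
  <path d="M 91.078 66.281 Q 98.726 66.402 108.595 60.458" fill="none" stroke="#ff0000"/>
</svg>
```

Since the viewBox matches the mm dimensions, user units are millimetres directly. The only transform is the Y-flip y_m = 160.651 − y_svg.

Shape 1 is a line segment drawn with `<polyline>`. Its stroke #ff0000 means cut at S794, F1226. After flipping Y the toolpath is (136.133,132.983) → (147.580,155.471).

Shape 2 is a quadratic bezier drawn with `<path>`. Its stroke #ff0000 means cut at S794, F1226. After flipping Y the toolpath is (91.078,94.370) → (93.689,94.498) → (96.423,94.963) → (99.281,95.765) → (102.262,96.904) → (105.367,98.380) → (108.595,100.193).

; Generated by LaserGRBL
G21
G90
G00 X136.133 Y132.983
M3 S794
G01 X147.580 Y155.471 F1226
M5
G00 X91.078 Y94.370
M3 S794
G01 X93.689 Y94.498 F1226
G01 X96.423 Y94.963
G01 X99.281 Y95.765
G01 X102.262 Y96.904
G01 X105.367 Y98.380
G01 X108.595 Y100.193
M5
G00 X0.000 Y0.000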